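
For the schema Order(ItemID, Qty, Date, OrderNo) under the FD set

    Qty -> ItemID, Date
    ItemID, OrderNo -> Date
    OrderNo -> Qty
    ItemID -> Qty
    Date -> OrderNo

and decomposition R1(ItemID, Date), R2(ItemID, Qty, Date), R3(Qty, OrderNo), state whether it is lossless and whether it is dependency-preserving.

lossless and dependency-preserving

Lossless test (chase): Rows 2 and 3 agree on Qty; apply Qty→ItemID, Date and equate their ItemID, Date entries. Rows 1 and 2 agree on ItemID; apply ItemID→Qty and equate their Qty entries. Rows 1 and 2 agree on Date; apply Date→OrderNo and equate their OrderNo entries. Rows 1 and 3 agree on Date; apply Date→OrderNo and equate their OrderNo entries. Row 1 is now all distinguished symbols — the join is lossless.
Dependency preservation: ItemID, OrderNo → Date; Date → OrderNo are not contained in any single fragment, but the restricted closure of each left-hand side across the fragments still reaches the right-hand side; the remaining FDs each lie inside some fragment. All dependencies are preserved.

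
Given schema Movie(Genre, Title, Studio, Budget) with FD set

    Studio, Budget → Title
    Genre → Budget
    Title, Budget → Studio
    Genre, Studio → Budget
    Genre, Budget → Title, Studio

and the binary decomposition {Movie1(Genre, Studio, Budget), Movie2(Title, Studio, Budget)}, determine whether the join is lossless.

Yes

Common attributes: Movie1 ∩ Movie2 = {Studio, Budget}.
Closure of {Studio, Budget}: Studio, Budget → Title applies, adding Title. So (Studio, Budget)⁺ = {Title, Studio, Budget}.
This closure contains every attribute of Movie2, so Movie1 ∩ Movie2 → Movie2. The join is lossless.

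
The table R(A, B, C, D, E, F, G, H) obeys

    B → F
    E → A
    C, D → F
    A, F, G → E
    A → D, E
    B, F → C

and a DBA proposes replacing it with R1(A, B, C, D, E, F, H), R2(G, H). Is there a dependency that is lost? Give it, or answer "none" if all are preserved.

none

B → F lies within R1.
E → A lies within R1.
C, D → F lies within R1.
A, F, G → E: restricted closure across fragments reaches E.
A → D, E lies within R1.
B, F → C lies within R1.
Every dependency is enforceable on the fragments, so the decomposition is dependency-preserving.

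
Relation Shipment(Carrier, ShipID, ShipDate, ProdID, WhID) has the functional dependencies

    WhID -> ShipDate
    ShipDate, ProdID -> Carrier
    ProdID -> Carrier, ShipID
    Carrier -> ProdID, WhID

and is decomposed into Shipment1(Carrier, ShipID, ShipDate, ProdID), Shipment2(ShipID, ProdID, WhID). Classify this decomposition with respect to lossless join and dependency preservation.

Lossless test: (ShipID, ProdID)⁺ = {Carrier, ShipID, ShipDate, ProdID, WhID}, which contains all of one fragment — lossless.
Dependency preservation: the restricted closure of {WhID} across the fragments never reaches {ShipDate}, so WhID → ShipDate cannot be enforced without a join — not preserved.

lossless but not dependency-preserving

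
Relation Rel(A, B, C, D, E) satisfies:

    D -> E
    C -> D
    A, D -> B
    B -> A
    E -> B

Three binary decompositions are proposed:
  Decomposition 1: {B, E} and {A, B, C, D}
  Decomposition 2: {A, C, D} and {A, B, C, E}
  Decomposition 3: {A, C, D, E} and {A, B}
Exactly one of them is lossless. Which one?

Decomposition 2

Decomposition 1: common = {B}, closure = {A, B} → lossy.
Decomposition 2: common = {A, C}, closure = {A, B, C, D, E} → lossless.
Decomposition 3: common = {A}, closure = {A} → lossy.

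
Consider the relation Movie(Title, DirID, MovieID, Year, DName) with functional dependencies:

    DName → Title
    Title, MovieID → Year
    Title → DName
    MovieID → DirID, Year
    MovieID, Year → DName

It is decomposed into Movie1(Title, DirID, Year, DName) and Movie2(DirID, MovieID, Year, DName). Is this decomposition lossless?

Common attributes: Movie1 ∩ Movie2 = {DirID, Year, DName}.
Closure of {DirID, Year, DName}: DName → Title applies, adding Title. So (DirID, Year, DName)⁺ = {Title, DirID, Year, DName}.
This closure contains every attribute of Movie1, so Movie1 ∩ Movie2 → Movie1. The join is lossless.

Yes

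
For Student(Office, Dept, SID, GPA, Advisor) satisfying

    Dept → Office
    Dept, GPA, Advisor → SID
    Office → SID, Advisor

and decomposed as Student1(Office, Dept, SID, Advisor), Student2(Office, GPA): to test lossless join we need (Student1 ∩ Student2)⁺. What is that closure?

Office, SID, Advisor

Student1 ∩ Student2 = {Office}.
Office → SID, Advisor applies, adding SID, Advisor
Closure: {Office, SID, Advisor}.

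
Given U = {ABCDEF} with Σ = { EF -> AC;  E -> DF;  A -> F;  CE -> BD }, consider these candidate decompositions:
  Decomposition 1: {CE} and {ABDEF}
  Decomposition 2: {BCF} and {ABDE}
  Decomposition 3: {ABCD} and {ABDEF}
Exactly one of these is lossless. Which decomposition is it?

Decomposition 1: common = {E}, closure = {ABCDEF} → lossless.
Decomposition 2: common = {B}, closure = {B} → lossy.
Decomposition 3: common = {ABD}, closure = {ABDF} → lossy.

Decomposition 1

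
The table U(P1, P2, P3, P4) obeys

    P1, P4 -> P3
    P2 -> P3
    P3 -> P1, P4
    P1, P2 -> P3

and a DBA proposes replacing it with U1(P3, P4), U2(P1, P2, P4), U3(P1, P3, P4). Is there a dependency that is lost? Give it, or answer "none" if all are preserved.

none

P1, P4 → P3 lies within U3.
P2 → P3: restricted closure across fragments reaches P3.
P3 → P1, P4 lies within U3.
P1, P2 → P3: restricted closure across fragments reaches P3.
Every dependency is enforceable on the fragments, so the decomposition is dependency-preserving.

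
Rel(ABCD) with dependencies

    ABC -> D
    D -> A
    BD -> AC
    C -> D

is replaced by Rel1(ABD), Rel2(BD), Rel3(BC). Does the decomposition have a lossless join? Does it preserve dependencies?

Lossless test (chase): Rows 1 and 2 agree on D; apply D→A and equate their A entries. Rows 1 and 2 agree on BD; apply BD→AC and equate their AC entries. No row becomes fully distinguished — the join is lossy.
Dependency preservation: the restricted closure of {ABC} across the fragments never reaches {D}, so ABC → D cannot be enforced without a join — not preserved.

lossy and not dependency-preserving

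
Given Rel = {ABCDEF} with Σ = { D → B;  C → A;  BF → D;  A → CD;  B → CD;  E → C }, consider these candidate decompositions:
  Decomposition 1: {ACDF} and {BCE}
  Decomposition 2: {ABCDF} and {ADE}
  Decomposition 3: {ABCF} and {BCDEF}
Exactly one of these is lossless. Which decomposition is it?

Decomposition 1: common = {C}, closure = {ABCD} → lossy.
Decomposition 2: common = {AD}, closure = {ABCD} → lossy.
Decomposition 3: common = {BCF}, closure = {ABCDF} → lossless.

Decomposition 3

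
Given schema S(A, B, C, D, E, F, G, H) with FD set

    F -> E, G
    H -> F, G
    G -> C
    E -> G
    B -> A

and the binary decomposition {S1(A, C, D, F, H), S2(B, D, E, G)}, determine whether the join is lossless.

Common attributes: S1 ∩ S2 = {D}.
No dependency enlarges {D}, so (D)⁺ = {D}.
The closure contains neither all of S1 = {A, C, D, F, H} nor all of S2 = {B, D, E, G}, so the common attributes are not a superkey of either fragment. The join is lossy.

No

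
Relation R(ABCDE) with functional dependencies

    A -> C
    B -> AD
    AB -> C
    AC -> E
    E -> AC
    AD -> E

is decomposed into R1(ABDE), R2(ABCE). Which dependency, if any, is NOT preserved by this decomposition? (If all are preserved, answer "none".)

none

A → C lies within R2.
B → AD lies within R1.
AB → C lies within R2.
AC → E lies within R2.
E → AC lies within R2.
AD → E lies within R1.
Every dependency is enforceable on the fragments, so the decomposition is dependency-preserving.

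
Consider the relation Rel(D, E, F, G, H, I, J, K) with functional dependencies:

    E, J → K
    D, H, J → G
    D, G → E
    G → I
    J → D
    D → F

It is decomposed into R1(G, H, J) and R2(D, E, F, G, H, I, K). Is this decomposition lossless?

No

Common attributes: R1 ∩ R2 = {G, H}.
Closure of {G, H}: G → I applies, adding I. So (G, H)⁺ = {G, H, I}.
The closure contains neither all of R1 = {G, H, J} nor all of R2 = {D, E, F, G, H, I, K}, so the common attributes are not a superkey of either fragment. The join is lossy.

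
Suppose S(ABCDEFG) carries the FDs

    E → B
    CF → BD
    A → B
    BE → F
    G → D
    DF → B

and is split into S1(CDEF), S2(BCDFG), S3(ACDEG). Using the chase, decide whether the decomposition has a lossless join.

Chase test. Columns are ABCDEFG; row i has aⱼ where attribute j ∈ Si, else bᵢⱼ.
Initial tableau (one row per fragment):
  row 1: b11 b12 a3 a4 a5 a6 b17
  row 2: b21 a2 a3 a4 b25 a6 a7
  row 3: a1 b32 a3 a4 a5 b36 a7
Rows 1 and 3 agree on E; apply E→B and equate their B entries.
Rows 1 and 2 agree on CF; apply CF→BD and equate their BD entries.
Rows 1 and 3 agree on BE; apply BE→F and equate their F entries.
Row 3 is now all distinguished symbols — the join is lossless.

Yes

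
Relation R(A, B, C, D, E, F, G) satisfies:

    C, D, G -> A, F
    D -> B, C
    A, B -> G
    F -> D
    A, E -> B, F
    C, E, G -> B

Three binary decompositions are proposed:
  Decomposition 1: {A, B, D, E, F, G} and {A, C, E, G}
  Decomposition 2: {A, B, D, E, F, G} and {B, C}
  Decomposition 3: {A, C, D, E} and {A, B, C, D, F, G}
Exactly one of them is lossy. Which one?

Decomposition 1: common = {A, E, G}, closure = {A, B, C, D, E, F, G} → lossless.
Decomposition 2: common = {B}, closure = {B} → lossy.
Decomposition 3: common = {A, C, D}, closure = {A, B, C, D, F, G} → lossless.

Decomposition 2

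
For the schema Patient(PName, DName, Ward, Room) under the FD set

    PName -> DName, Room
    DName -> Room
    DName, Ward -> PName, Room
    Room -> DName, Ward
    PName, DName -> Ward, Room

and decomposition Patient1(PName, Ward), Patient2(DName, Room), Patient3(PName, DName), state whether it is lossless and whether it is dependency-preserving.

lossless and dependency-preserving

Lossless test (chase): Rows 1 and 3 agree on PName; apply PName→DName, Room and equate their DName, Room entries. Rows 1 and 2 agree on DName; apply DName→Room and equate their Room entries. Rows 1 and 2 agree on Room; apply Room→DName, Ward and equate their DName, Ward entries. Rows 1 and 3 agree on Room; apply Room→DName, Ward and equate their DName, Ward entries. Rows 1 and 2 agree on DName, Ward; apply DName, Ward→PName, Room and equate their PName, Room entries. Row 1 is now all distinguished symbols — the join is lossless.
Dependency preservation: PName → DName, Room; DName, Ward → PName, Room; Room → DName, Ward; PName, DName → Ward, Room are not contained in any single fragment, but the restricted closure of each left-hand side across the fragments still reaches the right-hand side; the remaining FDs each lie inside some fragment. All dependencies are preserved.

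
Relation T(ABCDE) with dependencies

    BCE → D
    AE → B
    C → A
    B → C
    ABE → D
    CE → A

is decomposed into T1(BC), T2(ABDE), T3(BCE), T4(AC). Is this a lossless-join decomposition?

Yes

Chase test. Columns are ABCDE; row i has aⱼ where attribute j ∈ Ti, else bᵢⱼ.
Initial tableau (one row per fragment):
  row 1: b11 a2 a3 b14 b15
  row 2: a1 a2 b23 a4 a5
  row 3: b31 a2 a3 b34 a5
  row 4: a1 b42 a3 b44 b45
Rows 1 and 3 agree on C; apply C→A and equate their A entries.
Rows 1 and 4 agree on C; apply C→A and equate their A entries.
Rows 1 and 2 agree on B; apply B→C and equate their C entries.
Rows 2 and 3 agree on ABE; apply ABE→D and equate their D entries.
Row 2 is now all distinguished symbols — the join is lossless.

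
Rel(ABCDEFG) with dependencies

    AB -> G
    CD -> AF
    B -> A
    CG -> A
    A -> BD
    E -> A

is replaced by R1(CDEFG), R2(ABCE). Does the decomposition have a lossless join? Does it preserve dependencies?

Lossless test: (CE)⁺ = {ABCDEFG}, which contains all of one fragment — lossless.
Dependency preservation: the restricted closure of {AB} across the fragments never reaches {G}, so AB → G cannot be enforced without a join — not preserved.

lossless but not dependency-preserving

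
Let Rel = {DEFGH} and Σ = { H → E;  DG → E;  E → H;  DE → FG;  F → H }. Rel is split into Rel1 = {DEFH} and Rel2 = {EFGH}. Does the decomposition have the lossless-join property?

No

Common attributes: Rel1 ∩ Rel2 = {EFH}.
No dependency enlarges {EFH}, so (EFH)⁺ = {EFH}.
The closure contains neither all of Rel1 = {DEFH} nor all of Rel2 = {EFGH}, so the common attributes are not a superkey of either fragment. The join is lossy.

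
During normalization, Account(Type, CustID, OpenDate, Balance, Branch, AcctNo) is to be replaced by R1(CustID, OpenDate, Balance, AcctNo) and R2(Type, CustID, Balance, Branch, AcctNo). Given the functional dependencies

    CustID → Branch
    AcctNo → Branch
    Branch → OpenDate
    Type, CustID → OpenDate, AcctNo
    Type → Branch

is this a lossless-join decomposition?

Yes

Common attributes: R1 ∩ R2 = {CustID, Balance, AcctNo}.
Closure of {CustID, Balance, AcctNo}: CustID → Branch applies, adding Branch; Branch → OpenDate applies, adding OpenDate. So (CustID, Balance, AcctNo)⁺ = {CustID, OpenDate, Balance, Branch, AcctNo}.
This closure contains every attribute of R1, so R1 ∩ R2 → R1. The join is lossless.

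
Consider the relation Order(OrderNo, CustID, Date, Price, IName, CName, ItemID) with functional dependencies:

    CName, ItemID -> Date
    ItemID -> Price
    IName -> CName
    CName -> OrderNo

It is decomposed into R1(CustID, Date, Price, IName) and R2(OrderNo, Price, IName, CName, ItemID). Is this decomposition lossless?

No

Common attributes: R1 ∩ R2 = {Price, IName}.
Closure of {Price, IName}: IName → CName applies, adding CName; CName → OrderNo applies, adding OrderNo. So (Price, IName)⁺ = {OrderNo, Price, IName, CName}.
The closure contains neither all of R1 = {CustID, Date, Price, IName} nor all of R2 = {OrderNo, Price, IName, CName, ItemID}, so the common attributes are not a superkey of either fragment. The join is lossy.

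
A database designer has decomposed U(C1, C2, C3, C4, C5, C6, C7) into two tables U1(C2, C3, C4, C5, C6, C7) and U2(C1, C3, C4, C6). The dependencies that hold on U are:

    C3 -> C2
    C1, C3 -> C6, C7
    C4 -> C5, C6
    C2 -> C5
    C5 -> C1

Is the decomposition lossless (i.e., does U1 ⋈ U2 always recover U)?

Yes

Common attributes: U1 ∩ U2 = {C3, C4, C6}.
Closure of {C3, C4, C6}: C3 → C2 applies, adding C2; C4 → C5, C6 applies, adding C5; C5 → C1 applies, adding C1; C1, C3 → C6, C7 applies, adding C7. So (C3, C4, C6)⁺ = {C1, C2, C3, C4, C5, C6, C7}.
This closure contains every attribute of U1, so U1 ∩ U2 → U1. The join is lossless.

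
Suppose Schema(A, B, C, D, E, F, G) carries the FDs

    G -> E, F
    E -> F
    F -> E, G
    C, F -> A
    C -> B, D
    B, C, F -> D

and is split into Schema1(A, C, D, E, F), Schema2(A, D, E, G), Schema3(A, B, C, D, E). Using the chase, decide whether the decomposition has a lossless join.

Chase test. Columns are A, B, C, D, E, F, G; row i has aⱼ where attribute j ∈ Schemai, else bᵢⱼ.
Initial tableau (one row per fragment):
  row 1: a1 b12 a3 a4 a5 a6 b17
  row 2: a1 b22 b23 a4 a5 b26 a7
  row 3: a1 a2 a3 a4 a5 b36 b37
Rows 1 and 2 agree on E; apply E→F and equate their F entries.
Rows 1 and 3 agree on E; apply E→F and equate their F entries.
Rows 1 and 2 agree on F; apply F→E, G and equate their E, G entries.
Rows 1 and 3 agree on F; apply F→E, G and equate their E, G entries.
Rows 1 and 3 agree on C; apply C→B, D and equate their B, D entries.
Row 1 is now all distinguished symbols — the join is lossless.

Yes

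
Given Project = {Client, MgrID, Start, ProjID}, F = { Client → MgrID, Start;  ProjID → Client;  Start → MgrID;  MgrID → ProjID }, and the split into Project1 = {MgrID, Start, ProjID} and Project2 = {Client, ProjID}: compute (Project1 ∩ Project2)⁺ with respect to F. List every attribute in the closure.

Client, MgrID, Start, ProjID

Project1 ∩ Project2 = {ProjID}.
ProjID → Client applies, adding Client
Client → MgrID, Start applies, adding MgrID, Start
Closure: {Client, MgrID, Start, ProjID}.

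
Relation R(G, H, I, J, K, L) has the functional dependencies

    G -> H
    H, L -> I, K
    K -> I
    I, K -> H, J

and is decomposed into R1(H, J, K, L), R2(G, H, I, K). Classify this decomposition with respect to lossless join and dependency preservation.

Lossless test: (H, K)⁺ = {H, I, J, K}, which is a superkey of neither fragment — lossy.
Dependency preservation: H, L → I, K; I, K → H, J are not contained in any single fragment, but the restricted closure of each left-hand side across the fragments still reaches the right-hand side; the remaining FDs each lie inside some fragment. All dependencies are preserved.

lossy but dependency-preserving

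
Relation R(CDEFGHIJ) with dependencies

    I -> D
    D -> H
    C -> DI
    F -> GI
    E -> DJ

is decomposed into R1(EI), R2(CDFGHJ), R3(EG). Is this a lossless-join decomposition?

Chase test. Columns are CDEFGHIJ; row i has aⱼ where attribute j ∈ Ri, else bᵢⱼ.
Initial tableau (one row per fragment):
  row 1: b11 b12 a3 b14 b15 b16 a7 b18
  row 2: a1 a2 b23 a4 a5 a6 b27 a8
  row 3: b31 b32 a3 b34 a5 b36 b37 b38
Rows 1 and 3 agree on E; apply E→DJ and equate their DJ entries.
Rows 1 and 3 agree on D; apply D→H and equate their H entries.
No row becomes fully distinguished — the join is lossy.

No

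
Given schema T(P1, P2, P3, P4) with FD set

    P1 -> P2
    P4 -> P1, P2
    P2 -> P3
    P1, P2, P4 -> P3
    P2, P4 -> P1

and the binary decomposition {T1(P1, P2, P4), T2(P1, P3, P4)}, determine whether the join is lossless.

Yes

Common attributes: T1 ∩ T2 = {P1, P4}.
Closure of {P1, P4}: P1 → P2 applies, adding P2; P2 → P3 applies, adding P3. So (P1, P4)⁺ = {P1, P2, P3, P4}.
This closure contains every attribute of T1, so T1 ∩ T2 → T1. The join is lossless.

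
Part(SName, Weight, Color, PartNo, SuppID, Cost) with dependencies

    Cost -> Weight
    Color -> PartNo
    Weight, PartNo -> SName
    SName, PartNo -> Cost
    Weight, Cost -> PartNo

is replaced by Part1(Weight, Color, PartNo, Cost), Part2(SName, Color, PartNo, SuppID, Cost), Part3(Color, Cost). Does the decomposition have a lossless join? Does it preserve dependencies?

Lossless test (chase): Rows 1 and 2 agree on Cost; apply Cost→Weight and equate their Weight entries. Rows 1 and 3 agree on Cost; apply Cost→Weight and equate their Weight entries. Rows 1 and 3 agree on Color; apply Color→PartNo and equate their PartNo entries. Rows 1 and 2 agree on Weight, PartNo; apply Weight, PartNo→SName and equate their SName entries. Rows 1 and 3 agree on Weight, PartNo; apply Weight, PartNo→SName and equate their SName entries. Row 2 is now all distinguished symbols — the join is lossless.
Dependency preservation: Weight, PartNo → SName is not contained in any single fragment, but the restricted closure of its left-hand side across the fragments still reaches the right-hand side; the remaining FDs each lie inside some fragment. All dependencies are preserved.

lossless and dependency-preserving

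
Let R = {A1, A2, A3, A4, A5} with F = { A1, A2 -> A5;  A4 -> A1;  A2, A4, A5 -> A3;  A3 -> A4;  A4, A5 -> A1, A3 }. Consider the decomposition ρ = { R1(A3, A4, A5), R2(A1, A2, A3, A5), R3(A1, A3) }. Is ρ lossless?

Yes

Chase test. Columns are A1, A2, A3, A4, A5; row i has aⱼ where attribute j ∈ Ri, else bᵢⱼ.
Initial tableau (one row per fragment):
  row 1: b11 b12 a3 a4 a5
  row 2: a1 a2 a3 b24 a5
  row 3: a1 b32 a3 b34 b35
Rows 1 and 2 agree on A3; apply A3→A4 and equate their A4 entries.
Rows 1 and 3 agree on A3; apply A3→A4 and equate their A4 entries.
Rows 1 and 2 agree on A4, A5; apply A4, A5→A1, A3 and equate their A1, A3 entries.
Row 2 is now all distinguished symbols — the join is lossless.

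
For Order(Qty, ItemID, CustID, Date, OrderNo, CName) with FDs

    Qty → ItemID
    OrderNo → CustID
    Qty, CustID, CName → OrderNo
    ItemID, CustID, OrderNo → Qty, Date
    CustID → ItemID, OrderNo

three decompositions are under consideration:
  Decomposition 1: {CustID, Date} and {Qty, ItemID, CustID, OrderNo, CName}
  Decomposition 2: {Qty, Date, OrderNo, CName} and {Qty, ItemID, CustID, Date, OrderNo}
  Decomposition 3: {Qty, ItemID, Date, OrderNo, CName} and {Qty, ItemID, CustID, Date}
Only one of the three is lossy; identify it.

Decomposition 3

Decomposition 1: common = {CustID}, closure = {Qty, ItemID, CustID, Date, OrderNo} → lossless.
Decomposition 2: common = {Qty, Date, OrderNo}, closure = {Qty, ItemID, CustID, Date, OrderNo} → lossless.
Decomposition 3: common = {Qty, ItemID, Date}, closure = {Qty, ItemID, Date} → lossy.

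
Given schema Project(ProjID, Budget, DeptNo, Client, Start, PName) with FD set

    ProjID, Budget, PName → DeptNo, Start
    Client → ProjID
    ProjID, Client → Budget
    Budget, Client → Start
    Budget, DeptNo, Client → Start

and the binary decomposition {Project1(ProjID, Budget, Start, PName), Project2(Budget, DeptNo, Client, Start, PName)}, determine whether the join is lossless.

Common attributes: Project1 ∩ Project2 = {Budget, Start, PName}.
No dependency enlarges {Budget, Start, PName}, so (Budget, Start, PName)⁺ = {Budget, Start, PName}.
The closure contains neither all of Project1 = {ProjID, Budget, Start, PName} nor all of Project2 = {Budget, DeptNo, Client, Start, PName}, so the common attributes are not a superkey of either fragment. The join is lossy.

No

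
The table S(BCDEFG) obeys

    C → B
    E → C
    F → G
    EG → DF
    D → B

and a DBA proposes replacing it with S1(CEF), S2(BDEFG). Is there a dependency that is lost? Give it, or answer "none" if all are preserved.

C → B

Check C → B: no single fragment contains all of {BC}, and the restricted closure of {C} across the fragments never reaches {B}.
E → C is preserved.
F → G is preserved.
EG → DF is preserved.
D → B is preserved.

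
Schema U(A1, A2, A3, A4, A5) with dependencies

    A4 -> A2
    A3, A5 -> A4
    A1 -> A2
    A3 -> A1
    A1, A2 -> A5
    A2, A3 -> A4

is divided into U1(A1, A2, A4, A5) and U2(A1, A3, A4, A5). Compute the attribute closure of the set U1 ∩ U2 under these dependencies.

A1, A2, A4, A5

U1 ∩ U2 = {A1, A4, A5}.
A4 → A2 applies, adding A2
Closure: {A1, A2, A4, A5}.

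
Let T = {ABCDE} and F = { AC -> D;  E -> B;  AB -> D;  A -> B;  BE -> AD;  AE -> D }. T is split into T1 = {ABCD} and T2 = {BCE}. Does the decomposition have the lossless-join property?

No

Common attributes: T1 ∩ T2 = {BC}.
No dependency enlarges {BC}, so (BC)⁺ = {BC}.
The closure contains neither all of T1 = {ABCD} nor all of T2 = {BCE}, so the common attributes are not a superkey of either fragment. The join is lossy.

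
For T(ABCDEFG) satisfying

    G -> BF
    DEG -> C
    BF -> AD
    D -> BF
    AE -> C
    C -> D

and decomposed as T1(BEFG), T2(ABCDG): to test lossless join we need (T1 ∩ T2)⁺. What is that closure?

T1 ∩ T2 = {BG}.
G → BF applies, adding F
BF → AD applies, adding AD
Closure: {ABDFG}.

ABDFG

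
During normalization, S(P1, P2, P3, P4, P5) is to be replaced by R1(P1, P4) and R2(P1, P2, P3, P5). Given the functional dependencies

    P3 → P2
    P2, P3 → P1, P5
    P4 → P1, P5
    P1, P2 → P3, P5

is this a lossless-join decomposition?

Common attributes: R1 ∩ R2 = {P1}.
No dependency enlarges {P1}, so (P1)⁺ = {P1}.
The closure contains neither all of R1 = {P1, P4} nor all of R2 = {P1, P2, P3, P5}, so the common attributes are not a superkey of either fragment. The join is lossy.

No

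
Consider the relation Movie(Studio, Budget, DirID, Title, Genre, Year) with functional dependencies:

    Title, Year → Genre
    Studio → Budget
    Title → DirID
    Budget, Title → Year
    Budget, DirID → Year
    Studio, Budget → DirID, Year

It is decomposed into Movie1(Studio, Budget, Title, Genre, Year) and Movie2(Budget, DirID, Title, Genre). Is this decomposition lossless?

Common attributes: Movie1 ∩ Movie2 = {Budget, Title, Genre}.
Closure of {Budget, Title, Genre}: Title → DirID applies, adding DirID; Budget, Title → Year applies, adding Year. So (Budget, Title, Genre)⁺ = {Budget, DirID, Title, Genre, Year}.
This closure contains every attribute of Movie2, so Movie1 ∩ Movie2 → Movie2. The join is lossless.

Yes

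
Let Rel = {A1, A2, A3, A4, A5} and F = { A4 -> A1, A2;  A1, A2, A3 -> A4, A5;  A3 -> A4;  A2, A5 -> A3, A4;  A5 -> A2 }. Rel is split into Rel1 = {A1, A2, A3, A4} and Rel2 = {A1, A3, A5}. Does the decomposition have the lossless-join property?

Yes

Common attributes: Rel1 ∩ Rel2 = {A1, A3}.
Closure of {A1, A3}: A3 → A4 applies, adding A4; A4 → A1, A2 applies, adding A2; A1, A2, A3 → A4, A5 applies, adding A5. So (A1, A3)⁺ = {A1, A2, A3, A4, A5}.
This closure contains every attribute of Rel1, so Rel1 ∩ Rel2 → Rel1. The join is lossless.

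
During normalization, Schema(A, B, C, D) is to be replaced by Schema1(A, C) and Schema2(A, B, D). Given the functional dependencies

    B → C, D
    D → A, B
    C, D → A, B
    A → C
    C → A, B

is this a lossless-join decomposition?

Yes

Common attributes: Schema1 ∩ Schema2 = {A}.
Closure of {A}: A → C applies, adding C; C → A, B applies, adding B; B → C, D applies, adding D. So (A)⁺ = {A, B, C, D}.
This closure contains every attribute of Schema1, so Schema1 ∩ Schema2 → Schema1. The join is lossless.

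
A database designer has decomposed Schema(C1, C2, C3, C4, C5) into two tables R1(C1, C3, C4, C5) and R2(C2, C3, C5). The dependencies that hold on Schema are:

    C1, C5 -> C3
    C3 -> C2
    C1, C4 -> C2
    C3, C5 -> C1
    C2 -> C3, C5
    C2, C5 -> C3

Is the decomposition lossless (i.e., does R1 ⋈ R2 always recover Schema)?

Yes

Common attributes: R1 ∩ R2 = {C3, C5}.
Closure of {C3, C5}: C3 → C2 applies, adding C2; C3, C5 → C1 applies, adding C1. So (C3, C5)⁺ = {C1, C2, C3, C5}.
This closure contains every attribute of R2, so R1 ∩ R2 → R2. The join is lossless.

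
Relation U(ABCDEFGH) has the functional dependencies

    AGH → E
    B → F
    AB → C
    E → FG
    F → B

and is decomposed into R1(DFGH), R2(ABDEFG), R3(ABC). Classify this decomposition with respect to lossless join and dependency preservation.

Lossless test (chase): Rows 2 and 3 agree on B; apply B→F and equate their F entries. Rows 2 and 3 agree on AB; apply AB→C and equate their C entries. Rows 1 and 2 agree on F; apply F→B and equate their B entries. No row becomes fully distinguished — the join is lossy.
Dependency preservation: the restricted closure of {AGH} across the fragments never reaches {E}, so AGH → E cannot be enforced without a join — not preserved.

lossy and not dependency-preserving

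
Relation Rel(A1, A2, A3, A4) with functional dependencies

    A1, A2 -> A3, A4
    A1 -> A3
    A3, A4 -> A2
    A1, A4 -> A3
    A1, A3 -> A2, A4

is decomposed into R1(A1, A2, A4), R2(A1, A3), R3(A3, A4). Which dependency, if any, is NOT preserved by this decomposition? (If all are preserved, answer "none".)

Check A3, A4 → A2: no single fragment contains all of {A2, A3, A4}, and the restricted closure of {A3, A4} across the fragments never reaches {A2}.
A1, A2 → A3, A4 is preserved.
A1 → A3 is preserved.
A1, A4 → A3 is preserved.
A1, A3 → A2, A4 is preserved.

A3, A4 -> A2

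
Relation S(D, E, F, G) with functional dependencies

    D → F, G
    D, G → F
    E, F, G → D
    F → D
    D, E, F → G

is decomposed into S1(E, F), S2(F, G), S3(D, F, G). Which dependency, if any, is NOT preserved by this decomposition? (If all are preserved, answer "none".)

D → F, G lies within S3.
D, G → F lies within S3.
E, F, G → D: restricted closure across fragments reaches D.
F → D lies within S3.
D, E, F → G: restricted closure across fragments reaches G.
Every dependency is enforceable on the fragments, so the decomposition is dependency-preserving.

none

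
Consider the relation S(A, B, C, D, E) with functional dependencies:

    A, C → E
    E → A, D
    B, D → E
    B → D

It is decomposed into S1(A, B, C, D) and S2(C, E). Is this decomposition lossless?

Common attributes: S1 ∩ S2 = {C}.
No dependency enlarges {C}, so (C)⁺ = {C}.
The closure contains neither all of S1 = {A, B, C, D} nor all of S2 = {C, E}, so the common attributes are not a superkey of either fragment. The join is lossy.

No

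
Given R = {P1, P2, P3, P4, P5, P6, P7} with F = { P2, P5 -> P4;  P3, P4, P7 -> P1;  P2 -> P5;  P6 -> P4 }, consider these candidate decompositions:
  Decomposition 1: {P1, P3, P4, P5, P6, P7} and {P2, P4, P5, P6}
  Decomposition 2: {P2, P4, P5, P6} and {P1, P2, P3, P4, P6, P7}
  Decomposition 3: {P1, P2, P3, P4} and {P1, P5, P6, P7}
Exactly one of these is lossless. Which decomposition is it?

Decomposition 2

Decomposition 1: common = {P4, P5, P6}, closure = {P4, P5, P6} → lossy.
Decomposition 2: common = {P2, P4, P6}, closure = {P2, P4, P5, P6} → lossless.
Decomposition 3: common = {P1}, closure = {P1} → lossy.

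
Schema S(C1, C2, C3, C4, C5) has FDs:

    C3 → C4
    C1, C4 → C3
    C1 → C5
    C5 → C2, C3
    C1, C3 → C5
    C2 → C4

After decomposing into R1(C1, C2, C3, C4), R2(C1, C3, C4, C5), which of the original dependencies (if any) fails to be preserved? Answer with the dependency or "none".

Check C5 → C2, C3: no single fragment contains all of {C2, C3, C5}, and the restricted closure of {C5} across the fragments never reaches {C2, C3}.
C3 → C4 is preserved.
C1, C4 → C3 is preserved.
C1 → C5 is preserved.
C1, C3 → C5 is preserved.
C2 → C4 is preserved.

C5 → C2, C3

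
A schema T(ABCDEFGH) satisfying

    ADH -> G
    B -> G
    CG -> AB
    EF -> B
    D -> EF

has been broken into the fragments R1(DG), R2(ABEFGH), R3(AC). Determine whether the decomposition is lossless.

Chase test. Columns are ABCDEFGH; row i has aⱼ where attribute j ∈ Ri, else bᵢⱼ.
Initial tableau (one row per fragment):
  row 1: b11 b12 b13 a4 b15 b16 a7 b18
  row 2: a1 a2 b23 b24 a5 a6 a7 a8
  row 3: a1 b32 a3 b34 b35 b36 b37 b38
No row becomes fully distinguished — the join is lossy.

No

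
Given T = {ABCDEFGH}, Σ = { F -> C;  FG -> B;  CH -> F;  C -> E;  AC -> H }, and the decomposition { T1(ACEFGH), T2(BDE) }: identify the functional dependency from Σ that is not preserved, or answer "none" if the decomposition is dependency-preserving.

FG -> B

Check FG → B: no single fragment contains all of {BFG}, and the restricted closure of {FG} across the fragments never reaches {B}.
F → C is preserved.
CH → F is preserved.
C → E is preserved.
AC → H is preserved.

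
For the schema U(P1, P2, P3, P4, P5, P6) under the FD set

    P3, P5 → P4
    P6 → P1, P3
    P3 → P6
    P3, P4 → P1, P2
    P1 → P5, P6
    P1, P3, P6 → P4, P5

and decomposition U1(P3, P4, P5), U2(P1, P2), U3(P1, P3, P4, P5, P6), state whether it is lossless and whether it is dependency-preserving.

Lossless test (chase): Rows 1 and 3 agree on P3; apply P3→P6 and equate their P6 entries. Rows 1 and 3 agree on P3, P4; apply P3, P4→P1, P2 and equate their P1, P2 entries. Rows 1 and 2 agree on P1; apply P1→P5, P6 and equate their P5, P6 entries. Rows 1 and 2 agree on P6; apply P6→P1, P3 and equate their P1, P3 entries. Rows 1 and 2 agree on P1, P3, P6; apply P1, P3, P6→P4, P5 and equate their P4, P5 entries. Rows 1 and 2 agree on P3, P4; apply P3, P4→P1, P2 and equate their P1, P2 entries. Row 1 is now all distinguished symbols — the join is lossless.
Dependency preservation: P3, P4 → P1, P2 is not contained in any single fragment, but the restricted closure of its left-hand side across the fragments still reaches the right-hand side; the remaining FDs each lie inside some fragment. All dependencies are preserved.

lossless and dependency-preserving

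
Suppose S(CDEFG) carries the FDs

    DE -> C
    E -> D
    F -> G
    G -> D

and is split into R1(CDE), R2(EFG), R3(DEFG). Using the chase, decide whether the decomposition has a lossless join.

Yes

Chase test. Columns are CDEFG; row i has aⱼ where attribute j ∈ Ri, else bᵢⱼ.
Initial tableau (one row per fragment):
  row 1: a1 a2 a3 b14 b15
  row 2: b21 b22 a3 a4 a5
  row 3: b31 a2 a3 a4 a5
Rows 1 and 3 agree on DE; apply DE→C and equate their C entries.
Rows 1 and 2 agree on E; apply E→D and equate their D entries.
Rows 1 and 2 agree on DE; apply DE→C and equate their C entries.
Row 2 is now all distinguished symbols — the join is lossless.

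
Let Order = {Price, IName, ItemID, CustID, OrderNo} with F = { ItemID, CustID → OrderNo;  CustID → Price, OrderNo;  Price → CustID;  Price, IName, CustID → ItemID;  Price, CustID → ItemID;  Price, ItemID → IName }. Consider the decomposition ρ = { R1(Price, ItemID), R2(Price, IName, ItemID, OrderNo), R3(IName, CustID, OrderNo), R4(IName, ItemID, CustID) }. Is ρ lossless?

Chase test. Columns are Price, IName, ItemID, CustID, OrderNo; row i has aⱼ where attribute j ∈ Ri, else bᵢⱼ.
Initial tableau (one row per fragment):
  row 1: a1 b12 a3 b14 b15
  row 2: a1 a2 a3 b24 a5
  row 3: b31 a2 b33 a4 a5
  row 4: b41 a2 a3 a4 b45
Rows 3 and 4 agree on CustID; apply CustID→Price, OrderNo and equate their Price, OrderNo entries.
Rows 1 and 2 agree on Price; apply Price→CustID and equate their CustID entries.
Rows 3 and 4 agree on Price, IName, CustID; apply Price, IName, CustID→ItemID and equate their ItemID entries.
Rows 1 and 2 agree on Price, ItemID; apply Price, ItemID→IName and equate their IName entries.
Rows 1 and 2 agree on ItemID, CustID; apply ItemID, CustID→OrderNo and equate their OrderNo entries.
No row becomes fully distinguished — the join is lossy.

No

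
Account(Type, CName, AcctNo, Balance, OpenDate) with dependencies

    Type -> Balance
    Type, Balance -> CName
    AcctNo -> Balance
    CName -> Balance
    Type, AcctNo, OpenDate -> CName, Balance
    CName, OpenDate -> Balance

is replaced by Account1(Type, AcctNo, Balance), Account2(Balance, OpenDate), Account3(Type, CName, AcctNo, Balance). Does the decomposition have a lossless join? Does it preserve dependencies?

Lossless test (chase): Rows 1 and 3 agree on Type, Balance; apply Type, Balance→CName and equate their CName entries. No row becomes fully distinguished — the join is lossy.
Dependency preservation: Type, AcctNo, OpenDate → CName, Balance; CName, OpenDate → Balance are not contained in any single fragment, but the restricted closure of each left-hand side across the fragments still reaches the right-hand side; the remaining FDs each lie inside some fragment. All dependencies are preserved.

lossy but dependency-preserving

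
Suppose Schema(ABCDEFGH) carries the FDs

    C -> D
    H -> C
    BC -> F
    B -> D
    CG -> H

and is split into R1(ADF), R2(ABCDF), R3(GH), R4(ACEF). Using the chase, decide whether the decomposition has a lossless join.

Chase test. Columns are ABCDEFGH; row i has aⱼ where attribute j ∈ Ri, else bᵢⱼ.
Initial tableau (one row per fragment):
  row 1: a1 b12 b13 a4 b15 a6 b17 b18
  row 2: a1 a2 a3 a4 b25 a6 b27 b28
  row 3: b31 b32 b33 b34 b35 b36 a7 a8
  row 4: a1 b42 a3 b44 a5 a6 b47 b48
Rows 2 and 4 agree on C; apply C→D and equate their D entries.
No row becomes fully distinguished — the join is lossy.

No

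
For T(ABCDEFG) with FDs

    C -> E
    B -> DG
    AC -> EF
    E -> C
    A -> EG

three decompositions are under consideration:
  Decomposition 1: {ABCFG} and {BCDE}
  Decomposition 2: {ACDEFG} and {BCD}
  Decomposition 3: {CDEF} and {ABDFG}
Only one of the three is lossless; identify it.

Decomposition 1: common = {BC}, closure = {BCDEG} → lossless.
Decomposition 2: common = {CD}, closure = {CDE} → lossy.
Decomposition 3: common = {DF}, closure = {DF} → lossy.

Decomposition 1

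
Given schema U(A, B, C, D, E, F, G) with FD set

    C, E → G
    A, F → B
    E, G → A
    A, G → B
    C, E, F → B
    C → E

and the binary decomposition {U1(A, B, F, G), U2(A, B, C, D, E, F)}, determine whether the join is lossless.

No

Common attributes: U1 ∩ U2 = {A, B, F}.
No dependency enlarges {A, B, F}, so (A, B, F)⁺ = {A, B, F}.
The closure contains neither all of U1 = {A, B, F, G} nor all of U2 = {A, B, C, D, E, F}, so the common attributes are not a superkey of either fragment. The join is lossy.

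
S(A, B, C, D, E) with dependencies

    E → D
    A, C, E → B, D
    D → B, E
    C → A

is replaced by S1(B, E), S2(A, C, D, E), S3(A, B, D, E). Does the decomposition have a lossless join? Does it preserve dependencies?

Lossless test (chase): Rows 1 and 2 agree on E; apply E→D and equate their D entries. Rows 1 and 2 agree on D; apply D→B, E and equate their B, E entries. Row 2 is now all distinguished symbols — the join is lossless.
Dependency preservation: A, C, E → B, D is not contained in any single fragment, but the restricted closure of its left-hand side across the fragments still reaches the right-hand side; the remaining FDs each lie inside some fragment. All dependencies are preserved.

lossless and dependency-preserving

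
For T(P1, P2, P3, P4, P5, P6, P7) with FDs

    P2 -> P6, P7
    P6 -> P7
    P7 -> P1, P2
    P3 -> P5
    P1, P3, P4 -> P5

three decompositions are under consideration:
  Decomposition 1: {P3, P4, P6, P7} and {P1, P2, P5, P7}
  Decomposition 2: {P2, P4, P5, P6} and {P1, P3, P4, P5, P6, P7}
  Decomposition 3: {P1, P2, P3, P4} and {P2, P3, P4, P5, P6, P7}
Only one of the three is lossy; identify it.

Decomposition 1: common = {P7}, closure = {P1, P2, P6, P7} → lossy.
Decomposition 2: common = {P4, P5, P6}, closure = {P1, P2, P4, P5, P6, P7} → lossless.
Decomposition 3: common = {P2, P3, P4}, closure = {P1, P2, P3, P4, P5, P6, P7} → lossless.

Decomposition 1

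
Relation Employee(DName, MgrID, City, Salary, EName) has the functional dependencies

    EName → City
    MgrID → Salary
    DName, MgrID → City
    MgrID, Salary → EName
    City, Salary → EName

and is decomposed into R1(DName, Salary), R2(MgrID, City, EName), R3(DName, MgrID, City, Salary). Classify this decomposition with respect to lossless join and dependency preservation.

Lossless test (chase): Rows 2 and 3 agree on MgrID; apply MgrID→Salary and equate their Salary entries. Rows 2 and 3 agree on MgrID, Salary; apply MgrID, Salary→EName and equate their EName entries. Row 3 is now all distinguished symbols — the join is lossless.
Dependency preservation: the restricted closure of {City, Salary} across the fragments never reaches {EName}, so City, Salary → EName cannot be enforced without a join — not preserved.

lossless but not dependency-preserving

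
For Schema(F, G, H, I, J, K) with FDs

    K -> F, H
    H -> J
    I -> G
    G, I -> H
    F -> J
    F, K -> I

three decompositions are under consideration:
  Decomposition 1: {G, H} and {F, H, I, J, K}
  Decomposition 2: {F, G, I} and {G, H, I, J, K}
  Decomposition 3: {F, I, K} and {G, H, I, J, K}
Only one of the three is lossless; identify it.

Decomposition 1: common = {H}, closure = {H, J} → lossy.
Decomposition 2: common = {G, I}, closure = {G, H, I, J} → lossy.
Decomposition 3: common = {I, K}, closure = {F, G, H, I, J, K} → lossless.

Decomposition 3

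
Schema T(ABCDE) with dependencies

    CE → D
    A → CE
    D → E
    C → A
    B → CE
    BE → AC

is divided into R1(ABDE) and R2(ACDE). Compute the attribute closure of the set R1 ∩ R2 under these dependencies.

R1 ∩ R2 = {ADE}.
A → CE applies, adding C
Closure: {ACDE}.

ACDE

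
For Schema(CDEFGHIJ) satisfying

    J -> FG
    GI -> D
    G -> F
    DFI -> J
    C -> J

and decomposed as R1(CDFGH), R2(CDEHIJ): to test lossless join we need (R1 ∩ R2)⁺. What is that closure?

R1 ∩ R2 = {CDH}.
C → J applies, adding J
J → FG applies, adding FG
Closure: {CDFGHJ}.

CDFGHJ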